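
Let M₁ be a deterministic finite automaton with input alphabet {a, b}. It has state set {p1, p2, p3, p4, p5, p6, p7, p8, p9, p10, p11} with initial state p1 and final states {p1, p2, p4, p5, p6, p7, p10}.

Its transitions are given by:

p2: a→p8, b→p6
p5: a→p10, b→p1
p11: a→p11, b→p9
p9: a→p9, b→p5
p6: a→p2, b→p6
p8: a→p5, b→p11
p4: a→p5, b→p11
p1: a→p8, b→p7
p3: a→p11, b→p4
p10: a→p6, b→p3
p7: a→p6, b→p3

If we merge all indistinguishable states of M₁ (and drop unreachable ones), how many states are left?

P0 = {p1,p2,p4,p5,p6,p7,p10} | {p3,p8,p9,p11}.
Split {p1,p2,p4,p5,p6,p7,p10} by δ(·,a) → {p4,p5,p6,p7,p10} and {p1,p2}.
On input a, block {p4,p5,p6,p7,p10} splits into {p4,p5,p7,p10} and {p6}.
Split {p4,p5,p7,p10} by δ(·,a) → {p4,p5} and {p7,p10}.
On input a, block {p4,p5} splits into {p4} and {p5}.
Split {p3,p8,p9,p11} by δ(·,a) → {p3,p9,p11} and {p8}.
Split {p3,p9,p11} by δ(·,b) → {p3} and {p9} and {p11}.
Split {p1,p2} by δ(·,b) → {p1} and {p2}.
Stable partition: {p4} | {p3} | {p1} | {p6} | {p7,p10} | {p5} | {p8} | {p9} | {p11} | {p2} — 10 equivalence classes.

10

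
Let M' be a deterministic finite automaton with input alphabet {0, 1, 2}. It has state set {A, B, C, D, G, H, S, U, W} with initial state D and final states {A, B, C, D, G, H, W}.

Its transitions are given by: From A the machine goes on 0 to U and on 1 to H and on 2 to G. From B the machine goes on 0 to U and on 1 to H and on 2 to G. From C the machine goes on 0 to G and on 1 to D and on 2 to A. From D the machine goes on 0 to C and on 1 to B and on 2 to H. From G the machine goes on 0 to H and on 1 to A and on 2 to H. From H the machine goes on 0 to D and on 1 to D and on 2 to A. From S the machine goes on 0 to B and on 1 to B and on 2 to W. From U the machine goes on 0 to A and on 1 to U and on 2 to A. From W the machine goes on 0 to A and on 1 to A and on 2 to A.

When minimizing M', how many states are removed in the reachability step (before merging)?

2

BFS from D reaches {A, B, C, D, G, H, U}; the 2 state(s) S, W are never visited.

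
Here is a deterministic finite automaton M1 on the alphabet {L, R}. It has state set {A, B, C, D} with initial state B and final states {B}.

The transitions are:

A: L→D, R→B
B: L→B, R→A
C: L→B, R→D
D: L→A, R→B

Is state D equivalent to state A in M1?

First remove the unreachable states {C}; 3 states remain.
Initial partition by acceptance: {B} | {A,D}.
Stable partition: {B} | {A,D} — 2 equivalence classes.
D and A lie in the same block of the stable partition, so they are equivalent — no string distinguishes them.

Yes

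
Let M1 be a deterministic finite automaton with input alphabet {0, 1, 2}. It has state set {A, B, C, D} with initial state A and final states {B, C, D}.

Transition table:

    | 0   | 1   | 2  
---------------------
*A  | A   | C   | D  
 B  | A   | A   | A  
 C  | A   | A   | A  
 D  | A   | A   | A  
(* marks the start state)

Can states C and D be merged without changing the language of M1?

First remove the unreachable states {B}; 3 states remain.
Initial partition by acceptance: {C,D} | {A}.
Stable partition: {C,D} | {A} — 2 equivalence classes.
C and D lie in the same block of the stable partition, so they are equivalent — no string distinguishes them.

Yes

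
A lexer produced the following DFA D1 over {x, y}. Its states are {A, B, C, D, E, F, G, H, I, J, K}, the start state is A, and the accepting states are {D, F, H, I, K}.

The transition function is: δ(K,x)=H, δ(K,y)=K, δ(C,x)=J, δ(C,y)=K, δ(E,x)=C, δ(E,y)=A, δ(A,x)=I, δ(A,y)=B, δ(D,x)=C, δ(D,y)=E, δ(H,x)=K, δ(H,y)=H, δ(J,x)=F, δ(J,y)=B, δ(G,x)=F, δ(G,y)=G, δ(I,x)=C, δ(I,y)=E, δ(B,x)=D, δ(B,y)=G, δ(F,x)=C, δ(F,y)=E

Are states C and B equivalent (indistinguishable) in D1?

No

Every state is reachable, so we keep all 11.
Start with accepting vs non-accepting: {D,F,H,I,K} | {A,B,C,E,G,J}.
Refine {D,F,H,I,K} on symbol x: members go to different blocks, giving {D,F,I} and {H,K}.
Split {A,B,C,E,G,J} by δ(·,x) → {A,B,G,J} and {C,E}.
On input x, block {C,E} splits into {C} and {E}.
Stable partition: {D,F,I} | {A,B,G,J} | {H,K} | {C} | {E} — 5 equivalence classes.
C and B end up in different blocks, so they are distinguishable. For instance, the string 'x' is accepted from only B.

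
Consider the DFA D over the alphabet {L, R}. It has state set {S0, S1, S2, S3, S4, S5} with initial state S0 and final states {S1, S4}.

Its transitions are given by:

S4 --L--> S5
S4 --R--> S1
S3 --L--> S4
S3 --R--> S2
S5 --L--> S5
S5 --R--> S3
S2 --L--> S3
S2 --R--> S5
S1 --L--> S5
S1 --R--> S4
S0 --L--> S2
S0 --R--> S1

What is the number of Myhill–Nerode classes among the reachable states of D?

5

Start with accepting vs non-accepting: {S1,S4} | {S0,S2,S3,S5}.
On input L, block {S0,S2,S3,S5} splits into {S0,S2,S5} and {S3}.
On input L, block {S0,S2,S5} splits into {S0,S5} and {S2}.
On input L, block {S0,S5} splits into {S0} and {S5}.
No further refinement is possible. Final partition (5 blocks): {S1,S4} | {S0} | {S3} | {S2} | {S5}.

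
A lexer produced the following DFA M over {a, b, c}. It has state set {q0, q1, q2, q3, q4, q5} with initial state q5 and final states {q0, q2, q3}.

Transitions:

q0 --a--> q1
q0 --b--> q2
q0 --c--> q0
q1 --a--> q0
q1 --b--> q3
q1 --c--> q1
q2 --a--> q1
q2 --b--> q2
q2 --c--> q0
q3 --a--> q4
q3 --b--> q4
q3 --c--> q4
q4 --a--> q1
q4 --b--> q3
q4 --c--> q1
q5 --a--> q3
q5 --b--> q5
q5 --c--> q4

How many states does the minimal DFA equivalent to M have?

5

All states are reachable from the start state.
Initial partition by acceptance: {q0,q2,q3} | {q1,q4,q5}.
Refine {q0,q2,q3} on symbol b: members go to different blocks, giving {q0,q2} and {q3}.
On input a, block {q1,q4,q5} splits into {q1} and {q4} and {q5}.
The partition is now stable with 5 blocks: {q0,q2} | {q1} | {q3} | {q4} | {q5}.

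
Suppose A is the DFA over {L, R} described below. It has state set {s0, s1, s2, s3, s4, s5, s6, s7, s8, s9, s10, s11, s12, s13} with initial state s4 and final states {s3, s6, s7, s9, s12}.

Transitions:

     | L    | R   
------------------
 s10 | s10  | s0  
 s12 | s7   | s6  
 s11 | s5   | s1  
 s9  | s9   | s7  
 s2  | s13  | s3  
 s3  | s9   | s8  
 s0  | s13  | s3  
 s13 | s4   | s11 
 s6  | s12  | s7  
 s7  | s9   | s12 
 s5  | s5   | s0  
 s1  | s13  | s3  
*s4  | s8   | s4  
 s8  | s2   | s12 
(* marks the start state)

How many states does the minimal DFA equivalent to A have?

7

States {s10} cannot be reached from the start state, so discard them.
P0 = {s3,s6,s7,s9,s12} | {s0,s1,s2,s4,s5,s8,s11,s13}.
On input R, block {s3,s6,s7,s9,s12} splits into {s6,s7,s9,s12} and {s3}.
On input R, block {s0,s1,s2,s4,s5,s8,s11,s13} splits into {s4,s5,s11,s13} and {s0,s1,s2} and {s8}.
Refine {s4,s5,s11,s13} on symbol L: members go to different blocks, giving {s5,s11,s13} and {s4}.
Refine {s5,s11,s13} on symbol L: members go to different blocks, giving {s5,s11} and {s13}.
The partition is now stable with 7 blocks: {s6,s7,s9,s12} | {s5,s11} | {s3} | {s0,s1,s2} | {s8} | {s4} | {s13}.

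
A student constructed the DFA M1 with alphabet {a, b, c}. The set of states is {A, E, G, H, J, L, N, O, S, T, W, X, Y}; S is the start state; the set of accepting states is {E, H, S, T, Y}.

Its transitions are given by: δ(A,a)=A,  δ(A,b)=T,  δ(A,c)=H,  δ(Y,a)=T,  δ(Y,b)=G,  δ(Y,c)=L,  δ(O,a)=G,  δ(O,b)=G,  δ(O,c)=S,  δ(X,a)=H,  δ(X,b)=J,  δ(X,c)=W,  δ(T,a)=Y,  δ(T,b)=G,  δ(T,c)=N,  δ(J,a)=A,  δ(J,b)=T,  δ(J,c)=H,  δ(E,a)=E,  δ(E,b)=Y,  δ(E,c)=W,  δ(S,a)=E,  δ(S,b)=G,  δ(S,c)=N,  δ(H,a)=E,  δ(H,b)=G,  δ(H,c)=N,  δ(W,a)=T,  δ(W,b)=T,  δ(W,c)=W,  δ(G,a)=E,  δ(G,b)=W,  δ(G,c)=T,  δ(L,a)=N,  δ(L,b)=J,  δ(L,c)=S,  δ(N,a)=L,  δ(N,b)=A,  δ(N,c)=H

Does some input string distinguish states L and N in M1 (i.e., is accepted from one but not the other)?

First remove the unreachable states {O,X}; 11 states remain.
P0 = {E,H,S,T,Y} | {A,G,J,L,N,W}.
Refine {E,H,S,T,Y} on symbol b: members go to different blocks, giving {H,S,T,Y} and {E}.
Refine {H,S,T,Y} on symbol a: members go to different blocks, giving {H,S} and {T,Y}.
Refine {A,G,J,L,N,W} on symbol a: members go to different blocks, giving {A,J,L,N} and {W} and {G}.
Split {A,J,L,N} by δ(·,b) → {A,J} and {L,N}.
Stable partition: {H,S} | {A,J} | {E} | {T,Y} | {W} | {G} | {L,N} — 7 equivalence classes.
L and N lie in the same block of the stable partition, so they are equivalent — no string distinguishes them.

No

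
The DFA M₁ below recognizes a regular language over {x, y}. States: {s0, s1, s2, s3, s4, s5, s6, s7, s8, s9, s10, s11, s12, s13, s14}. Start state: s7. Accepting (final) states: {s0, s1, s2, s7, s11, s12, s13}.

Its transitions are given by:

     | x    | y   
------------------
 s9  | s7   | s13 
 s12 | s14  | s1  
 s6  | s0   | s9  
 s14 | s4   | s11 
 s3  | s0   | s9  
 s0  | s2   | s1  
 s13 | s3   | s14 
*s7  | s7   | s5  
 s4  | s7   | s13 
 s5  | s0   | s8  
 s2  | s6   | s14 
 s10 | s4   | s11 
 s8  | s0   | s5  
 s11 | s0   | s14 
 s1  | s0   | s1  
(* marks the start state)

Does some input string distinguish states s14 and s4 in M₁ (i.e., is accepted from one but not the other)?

Yes

First remove the unreachable states {s10,s12}; 13 states remain.
Start with accepting vs non-accepting: {s0,s1,s2,s7,s11,s13} | {s3,s4,s5,s6,s8,s9,s14}.
On input x, block {s0,s1,s2,s7,s11,s13} splits into {s0,s1,s7,s11} and {s2,s13}.
Refine {s0,s1,s7,s11} on symbol x: members go to different blocks, giving {s1,s7,s11} and {s0}.
On input x, block {s1,s7,s11} splits into {s1,s11} and {s7}.
On input y, block {s1,s11} splits into {s1} and {s11}.
On input x, block {s3,s4,s5,s6,s8,s9,s14} splits into {s3,s5,s6,s8} and {s4,s9} and {s14}.
Refine {s3,s5,s6,s8} on symbol y: members go to different blocks, giving {s3,s6} and {s5,s8}.
The partition is now stable with 9 blocks: {s1} | {s3,s6} | {s2,s13} | {s0} | {s7} | {s11} | {s4,s9} | {s14} | {s5,s8}.
s14 and s4 end up in different blocks, so they are distinguishable. For instance, the string 'x' is accepted from only s4.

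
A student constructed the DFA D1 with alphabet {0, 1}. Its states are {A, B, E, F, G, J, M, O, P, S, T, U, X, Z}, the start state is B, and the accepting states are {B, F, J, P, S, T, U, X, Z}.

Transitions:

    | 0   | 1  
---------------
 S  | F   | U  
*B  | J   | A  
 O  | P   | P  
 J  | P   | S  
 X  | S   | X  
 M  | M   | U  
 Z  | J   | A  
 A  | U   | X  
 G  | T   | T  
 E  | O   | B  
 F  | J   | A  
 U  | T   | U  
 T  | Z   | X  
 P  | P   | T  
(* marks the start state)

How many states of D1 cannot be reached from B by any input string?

Starting at B and following transitions, the reachable set is {A, B, F, J, P, S, T, U, X, Z}. That leaves E, G, M, O unreachable — 4 in total.

4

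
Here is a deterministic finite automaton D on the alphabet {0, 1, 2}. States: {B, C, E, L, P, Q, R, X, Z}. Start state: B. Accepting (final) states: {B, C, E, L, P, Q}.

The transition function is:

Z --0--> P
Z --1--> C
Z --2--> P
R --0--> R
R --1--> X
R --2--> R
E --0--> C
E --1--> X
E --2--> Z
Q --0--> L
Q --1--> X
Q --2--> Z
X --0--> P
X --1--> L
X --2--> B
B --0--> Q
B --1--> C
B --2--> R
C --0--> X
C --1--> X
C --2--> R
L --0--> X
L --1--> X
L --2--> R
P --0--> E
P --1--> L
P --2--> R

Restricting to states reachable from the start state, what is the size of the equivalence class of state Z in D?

2

All states are reachable from the start state.
Start with accepting vs non-accepting: {B,C,E,L,P,Q} | {R,X,Z}.
On input 0, block {B,C,E,L,P,Q} splits into {B,E,P,Q} and {C,L}.
Refine {B,E,P,Q} on symbol 0: members go to different blocks, giving {E,Q} and {B,P}.
Refine {R,X,Z} on symbol 0: members go to different blocks, giving {X,Z} and {R}.
No further refinement is possible. Final partition (5 blocks): {E,Q} | {X,Z} | {C,L} | {B,P} | {R}.
State Z belongs to the block {X,Z}, which has 2 states.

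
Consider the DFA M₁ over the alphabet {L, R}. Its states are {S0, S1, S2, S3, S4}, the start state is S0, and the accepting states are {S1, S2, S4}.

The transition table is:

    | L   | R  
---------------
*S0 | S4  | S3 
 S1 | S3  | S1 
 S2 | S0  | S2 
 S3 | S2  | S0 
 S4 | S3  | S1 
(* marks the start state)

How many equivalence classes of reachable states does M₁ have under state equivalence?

2

Start with accepting vs non-accepting: {S1,S2,S4} | {S0,S3}.
No further refinement is possible. Final partition (2 blocks): {S1,S2,S4} | {S0,S3}.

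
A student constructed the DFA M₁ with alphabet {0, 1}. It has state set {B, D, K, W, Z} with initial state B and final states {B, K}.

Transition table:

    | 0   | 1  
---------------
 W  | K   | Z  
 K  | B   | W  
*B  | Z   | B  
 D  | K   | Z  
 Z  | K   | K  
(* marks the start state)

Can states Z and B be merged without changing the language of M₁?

No

First remove the unreachable states {D}; 4 states remain.
Start with accepting vs non-accepting: {B,K} | {W,Z}.
Refine {B,K} on symbol 0: members go to different blocks, giving {K} and {B}.
Split {W,Z} by δ(·,1) → {W} and {Z}.
Stable partition: {K} | {W} | {B} | {Z} — 4 equivalence classes.
Z and B end up in different blocks, so they are distinguishable. For instance, the string 'ε' is accepted from only B.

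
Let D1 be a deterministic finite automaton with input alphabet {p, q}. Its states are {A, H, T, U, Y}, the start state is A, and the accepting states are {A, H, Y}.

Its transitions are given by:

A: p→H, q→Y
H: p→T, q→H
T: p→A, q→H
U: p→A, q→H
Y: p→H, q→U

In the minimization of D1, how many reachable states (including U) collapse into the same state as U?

2

Start with accepting vs non-accepting: {A,H,Y} | {T,U}.
Split {A,H,Y} by δ(·,p) → {A,Y} and {H}.
On input q, block {A,Y} splits into {Y} and {A}.
No further refinement is possible. Final partition (4 blocks): {Y} | {T,U} | {H} | {A}.
The equivalence class containing U is {T,U}, of size 2.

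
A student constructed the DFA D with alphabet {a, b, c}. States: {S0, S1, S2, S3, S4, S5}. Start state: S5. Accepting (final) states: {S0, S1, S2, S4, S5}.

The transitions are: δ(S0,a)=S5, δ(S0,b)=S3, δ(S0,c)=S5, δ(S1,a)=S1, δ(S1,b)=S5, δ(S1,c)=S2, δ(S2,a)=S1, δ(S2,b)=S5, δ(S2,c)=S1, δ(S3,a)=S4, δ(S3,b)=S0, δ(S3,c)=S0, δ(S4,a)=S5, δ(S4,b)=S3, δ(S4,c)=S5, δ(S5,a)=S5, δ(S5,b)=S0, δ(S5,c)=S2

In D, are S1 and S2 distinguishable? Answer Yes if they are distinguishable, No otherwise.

All states are reachable from the start state.
Start with accepting vs non-accepting: {S0,S1,S2,S4,S5} | {S3}.
Split {S0,S1,S2,S4,S5} by δ(·,b) → {S1,S2,S5} and {S0,S4}.
Split {S1,S2,S5} by δ(·,b) → {S1,S2} and {S5}.
Stable partition: {S1,S2} | {S3} | {S0,S4} | {S5} — 4 equivalence classes.
S1 and S2 lie in the same block of the stable partition, so they are equivalent — no string distinguishes them.

No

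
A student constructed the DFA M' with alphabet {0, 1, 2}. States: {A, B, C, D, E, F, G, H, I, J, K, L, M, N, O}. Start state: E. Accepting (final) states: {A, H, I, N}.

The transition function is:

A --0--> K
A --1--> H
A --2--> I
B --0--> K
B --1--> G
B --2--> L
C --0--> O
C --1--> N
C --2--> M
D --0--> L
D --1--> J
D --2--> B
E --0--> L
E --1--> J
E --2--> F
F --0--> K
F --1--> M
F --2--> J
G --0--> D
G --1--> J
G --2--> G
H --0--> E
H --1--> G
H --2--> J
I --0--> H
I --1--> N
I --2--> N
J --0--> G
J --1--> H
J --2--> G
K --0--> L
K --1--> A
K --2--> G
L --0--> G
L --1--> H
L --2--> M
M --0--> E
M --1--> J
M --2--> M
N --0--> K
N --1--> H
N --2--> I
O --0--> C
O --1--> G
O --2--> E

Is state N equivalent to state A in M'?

Reachable states from the start: {A,B,D,E,F,G,H,I,J,K,L,M,N}. Unreachable: {C,O} — drop them.
P0 = {A,H,I,N} | {B,D,E,F,G,J,K,L,M}.
On input 0, block {A,H,I,N} splits into {A,H,N} and {I}.
On input 1, block {A,H,N} splits into {A,N} and {H}.
On input 1, block {B,D,E,F,G,J,K,L,M} splits into {B,D,E,F,G,M} and {J,L} and {K}.
Split {B,D,E,F,G,M} by δ(·,0) → {B,F} and {D,E} and {G,M}.
Stable partition: {A,N} | {B,F} | {I} | {H} | {J,L} | {K} | {D,E} | {G,M} — 8 equivalence classes.
N and A lie in the same block of the stable partition, so they are equivalent — no string distinguishes them.

Yes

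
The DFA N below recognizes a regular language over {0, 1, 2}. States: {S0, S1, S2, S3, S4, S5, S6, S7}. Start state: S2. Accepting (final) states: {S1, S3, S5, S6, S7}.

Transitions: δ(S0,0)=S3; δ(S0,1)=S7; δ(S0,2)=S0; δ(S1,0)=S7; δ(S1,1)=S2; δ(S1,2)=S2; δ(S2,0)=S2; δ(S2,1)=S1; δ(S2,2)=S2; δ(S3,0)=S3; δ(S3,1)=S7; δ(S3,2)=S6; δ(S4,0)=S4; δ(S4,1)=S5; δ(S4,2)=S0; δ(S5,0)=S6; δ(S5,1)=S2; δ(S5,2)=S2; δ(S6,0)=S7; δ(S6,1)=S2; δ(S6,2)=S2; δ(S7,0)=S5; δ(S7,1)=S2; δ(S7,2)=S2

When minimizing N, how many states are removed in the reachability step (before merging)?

Starting at S2 and following transitions, the reachable set is {S1, S2, S5, S6, S7}. That leaves S0, S3, S4 unreachable — 3 in total.

3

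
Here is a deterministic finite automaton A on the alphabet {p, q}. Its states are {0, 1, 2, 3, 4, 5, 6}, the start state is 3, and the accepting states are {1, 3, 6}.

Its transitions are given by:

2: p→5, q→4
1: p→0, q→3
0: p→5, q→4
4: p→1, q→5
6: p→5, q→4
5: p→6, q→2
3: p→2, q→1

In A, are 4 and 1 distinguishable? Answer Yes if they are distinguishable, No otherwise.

Yes

Every state is reachable, so we keep all 7.
P0 = {1,3,6} | {0,2,4,5}.
On input q, block {1,3,6} splits into {1,3} and {6}.
Split {0,2,4,5} by δ(·,p) → {0,2} and {4} and {5}.
Stable partition: {1,3} | {0,2} | {6} | {4} | {5} — 5 equivalence classes.
4 and 1 end up in different blocks, so they are distinguishable. For instance, the string 'ε' is accepted from only 1.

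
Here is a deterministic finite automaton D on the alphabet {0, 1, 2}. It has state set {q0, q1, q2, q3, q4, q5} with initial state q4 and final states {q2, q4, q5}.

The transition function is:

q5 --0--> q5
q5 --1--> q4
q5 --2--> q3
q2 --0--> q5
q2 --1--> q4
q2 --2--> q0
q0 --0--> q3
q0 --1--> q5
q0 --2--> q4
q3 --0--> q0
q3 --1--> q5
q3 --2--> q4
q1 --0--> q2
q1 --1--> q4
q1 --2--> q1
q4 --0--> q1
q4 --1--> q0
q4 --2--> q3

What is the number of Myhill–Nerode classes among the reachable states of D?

4

Every state is reachable, so we keep all 6.
P0 = {q2,q4,q5} | {q0,q1,q3}.
On input 0, block {q2,q4,q5} splits into {q2,q5} and {q4}.
Refine {q0,q1,q3} on symbol 0: members go to different blocks, giving {q0,q3} and {q1}.
Stable partition: {q2,q5} | {q0,q3} | {q4} | {q1} — 4 equivalence classes.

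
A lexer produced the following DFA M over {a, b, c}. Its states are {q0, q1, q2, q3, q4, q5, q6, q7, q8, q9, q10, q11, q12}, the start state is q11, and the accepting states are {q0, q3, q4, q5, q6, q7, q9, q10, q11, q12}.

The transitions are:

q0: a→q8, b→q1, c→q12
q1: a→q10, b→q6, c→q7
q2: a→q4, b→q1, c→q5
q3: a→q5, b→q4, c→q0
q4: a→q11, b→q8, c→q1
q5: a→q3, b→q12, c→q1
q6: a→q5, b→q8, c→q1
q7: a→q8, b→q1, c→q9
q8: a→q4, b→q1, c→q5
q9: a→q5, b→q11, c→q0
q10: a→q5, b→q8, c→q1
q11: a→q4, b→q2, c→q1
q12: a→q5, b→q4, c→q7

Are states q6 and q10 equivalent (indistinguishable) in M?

Every state is reachable, so we keep all 13.
Initial partition by acceptance: {q0,q3,q4,q5,q6,q7,q9,q10,q11,q12} | {q1,q2,q8}.
On input a, block {q0,q3,q4,q5,q6,q7,q9,q10,q11,q12} splits into {q3,q4,q5,q6,q9,q10,q11,q12} and {q0,q7}.
Split {q3,q4,q5,q6,q9,q10,q11,q12} by δ(·,b) → {q3,q5,q9,q12} and {q4,q6,q10,q11}.
Refine {q3,q5,q9,q12} on symbol b: members go to different blocks, giving {q3,q9,q12} and {q5}.
On input b, block {q1,q2,q8} splits into {q2,q8} and {q1}.
Refine {q4,q6,q10,q11} on symbol a: members go to different blocks, giving {q4,q11} and {q6,q10}.
No further refinement is possible. Final partition (7 blocks): {q3,q9,q12} | {q2,q8} | {q0,q7} | {q4,q11} | {q5} | {q1} | {q6,q10}.
q6 and q10 lie in the same block of the stable partition, so they are equivalent — no string distinguishes them.

Yes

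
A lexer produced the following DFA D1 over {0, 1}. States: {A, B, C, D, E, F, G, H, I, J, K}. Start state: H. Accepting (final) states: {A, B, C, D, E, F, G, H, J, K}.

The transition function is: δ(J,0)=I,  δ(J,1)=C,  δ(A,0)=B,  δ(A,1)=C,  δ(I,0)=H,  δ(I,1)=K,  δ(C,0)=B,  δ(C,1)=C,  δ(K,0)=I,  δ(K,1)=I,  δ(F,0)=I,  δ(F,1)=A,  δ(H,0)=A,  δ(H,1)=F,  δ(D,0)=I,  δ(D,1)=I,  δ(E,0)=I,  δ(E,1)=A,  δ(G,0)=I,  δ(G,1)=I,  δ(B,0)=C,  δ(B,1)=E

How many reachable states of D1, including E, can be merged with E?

Reachable states from the start: {A,B,C,E,F,H,I,K}. Unreachable: {D,G,J} — drop them.
Start with accepting vs non-accepting: {A,B,C,E,F,H,K} | {I}.
Refine {A,B,C,E,F,H,K} on symbol 0: members go to different blocks, giving {A,B,C,H} and {E,F,K}.
Refine {A,B,C,H} on symbol 1: members go to different blocks, giving {A,C} and {B,H}.
Split {E,F,K} by δ(·,1) → {E,F} and {K}.
No further refinement is possible. Final partition (5 blocks): {A,C} | {I} | {E,F} | {B,H} | {K}.
The equivalence class containing E is {E,F}, of size 2.

2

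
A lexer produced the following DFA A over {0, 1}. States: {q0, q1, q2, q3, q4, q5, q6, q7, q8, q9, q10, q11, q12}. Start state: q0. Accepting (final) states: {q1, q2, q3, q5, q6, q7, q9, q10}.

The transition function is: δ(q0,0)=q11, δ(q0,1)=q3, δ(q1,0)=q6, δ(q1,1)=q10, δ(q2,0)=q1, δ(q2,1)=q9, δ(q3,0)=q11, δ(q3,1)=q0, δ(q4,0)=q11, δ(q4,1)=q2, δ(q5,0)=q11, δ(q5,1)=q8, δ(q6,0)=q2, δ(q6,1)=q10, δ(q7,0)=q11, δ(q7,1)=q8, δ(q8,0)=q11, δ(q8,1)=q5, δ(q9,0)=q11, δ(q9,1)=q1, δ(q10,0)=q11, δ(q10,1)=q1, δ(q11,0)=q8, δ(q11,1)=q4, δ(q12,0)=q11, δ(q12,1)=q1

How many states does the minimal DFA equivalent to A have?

Reachable states from the start: {q0,q1,q2,q3,q4,q5,q6,q8,q9,q10,q11}. Unreachable: {q7,q12} — drop them.
Start with accepting vs non-accepting: {q1,q2,q3,q5,q6,q9,q10} | {q0,q4,q8,q11}.
Split {q1,q2,q3,q5,q6,q9,q10} by δ(·,0) → {q3,q5,q9,q10} and {q1,q2,q6}.
Split {q3,q5,q9,q10} by δ(·,1) → {q3,q5} and {q9,q10}.
Refine {q0,q4,q8,q11} on symbol 1: members go to different blocks, giving {q0,q8} and {q4} and {q11}.
Stable partition: {q3,q5} | {q0,q8} | {q1,q2,q6} | {q9,q10} | {q4} | {q11} — 6 equivalence classes.

6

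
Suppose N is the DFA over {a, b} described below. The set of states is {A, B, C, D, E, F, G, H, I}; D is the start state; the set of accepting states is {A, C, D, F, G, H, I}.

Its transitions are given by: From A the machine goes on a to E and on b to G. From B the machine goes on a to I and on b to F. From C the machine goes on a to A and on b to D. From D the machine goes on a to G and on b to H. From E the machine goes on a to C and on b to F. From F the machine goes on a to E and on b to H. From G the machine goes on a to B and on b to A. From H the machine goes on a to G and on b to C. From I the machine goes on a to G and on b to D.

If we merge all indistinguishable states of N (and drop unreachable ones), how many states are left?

Every state is reachable, so we keep all 9.
P0 = {A,C,D,F,G,H,I} | {B,E}.
On input a, block {A,C,D,F,G,H,I} splits into {C,D,H,I} and {A,F,G}.
On input b, block {A,F,G} splits into {A,G} and {F}.
The partition is now stable with 4 blocks: {C,D,H,I} | {B,E} | {A,G} | {F}.

4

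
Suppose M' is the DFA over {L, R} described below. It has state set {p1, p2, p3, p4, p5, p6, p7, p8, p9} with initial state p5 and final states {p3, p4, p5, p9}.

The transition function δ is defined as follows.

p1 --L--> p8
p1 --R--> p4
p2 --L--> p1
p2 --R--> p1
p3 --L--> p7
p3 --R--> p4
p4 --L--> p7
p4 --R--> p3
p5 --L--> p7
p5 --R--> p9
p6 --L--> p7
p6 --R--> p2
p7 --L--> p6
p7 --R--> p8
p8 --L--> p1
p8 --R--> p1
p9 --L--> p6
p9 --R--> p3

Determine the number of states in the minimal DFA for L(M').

4

All states are reachable from the start state.
Start with accepting vs non-accepting: {p3,p4,p5,p9} | {p1,p2,p6,p7,p8}.
On input R, block {p1,p2,p6,p7,p8} splits into {p2,p6,p7,p8} and {p1}.
Refine {p2,p6,p7,p8} on symbol L: members go to different blocks, giving {p2,p8} and {p6,p7}.
Stable partition: {p3,p4,p5,p9} | {p2,p8} | {p1} | {p6,p7} — 4 equivalence classes.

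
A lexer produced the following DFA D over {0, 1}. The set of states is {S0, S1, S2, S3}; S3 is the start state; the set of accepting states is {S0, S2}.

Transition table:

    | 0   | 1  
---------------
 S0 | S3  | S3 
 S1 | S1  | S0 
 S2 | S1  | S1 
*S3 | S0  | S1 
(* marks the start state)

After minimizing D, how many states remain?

Reachable states from the start: {S0,S1,S3}. Unreachable: {S2} — drop them.
Start with accepting vs non-accepting: {S0} | {S1,S3}.
On input 0, block {S1,S3} splits into {S1} and {S3}.
No further refinement is possible. Final partition (3 blocks): {S0} | {S1} | {S3}.

3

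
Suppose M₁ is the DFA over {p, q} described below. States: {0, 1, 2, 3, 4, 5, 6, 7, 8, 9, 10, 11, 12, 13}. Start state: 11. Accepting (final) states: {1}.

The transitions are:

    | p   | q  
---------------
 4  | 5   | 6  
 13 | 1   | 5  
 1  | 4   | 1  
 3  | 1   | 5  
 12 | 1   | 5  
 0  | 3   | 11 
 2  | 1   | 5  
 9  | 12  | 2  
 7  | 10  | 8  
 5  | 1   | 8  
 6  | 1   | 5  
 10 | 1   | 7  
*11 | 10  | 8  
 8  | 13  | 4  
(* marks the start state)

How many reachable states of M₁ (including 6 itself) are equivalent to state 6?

2

States {0,2,3,9,12} cannot be reached from the start state, so discard them.
Start with accepting vs non-accepting: {1} | {4,5,6,7,8,10,11,13}.
Refine {4,5,6,7,8,10,11,13} on symbol p: members go to different blocks, giving {4,7,8,11} and {5,6,10,13}.
Split {4,7,8,11} by δ(·,q) → {7,8,11} and {4}.
Split {7,8,11} by δ(·,q) → {7,11} and {8}.
Split {5,6,10,13} by δ(·,q) → {6,13} and {5} and {10}.
Stable partition: {1} | {7,11} | {6,13} | {4} | {8} | {5} | {10} — 7 equivalence classes.
The equivalence class containing 6 is {6,13}, of size 2.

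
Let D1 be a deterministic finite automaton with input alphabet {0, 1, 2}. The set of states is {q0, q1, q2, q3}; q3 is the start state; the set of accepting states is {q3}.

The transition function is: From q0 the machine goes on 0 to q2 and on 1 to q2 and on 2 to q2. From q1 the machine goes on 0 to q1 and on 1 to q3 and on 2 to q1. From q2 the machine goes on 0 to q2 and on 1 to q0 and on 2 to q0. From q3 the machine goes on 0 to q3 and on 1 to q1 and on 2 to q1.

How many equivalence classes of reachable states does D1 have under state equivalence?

First remove the unreachable states {q0,q2}; 2 states remain.
Start with accepting vs non-accepting: {q3} | {q1}.
Stable partition: {q3} | {q1} — 2 equivalence classes.

2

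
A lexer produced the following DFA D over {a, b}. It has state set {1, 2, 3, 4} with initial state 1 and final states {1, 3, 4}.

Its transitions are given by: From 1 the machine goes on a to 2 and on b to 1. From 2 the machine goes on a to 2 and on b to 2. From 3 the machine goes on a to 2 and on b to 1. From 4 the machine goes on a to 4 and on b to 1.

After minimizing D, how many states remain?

First remove the unreachable states {3,4}; 2 states remain.
Initial partition by acceptance: {1} | {2}.
The partition is now stable with 2 blocks: {1} | {2}.

2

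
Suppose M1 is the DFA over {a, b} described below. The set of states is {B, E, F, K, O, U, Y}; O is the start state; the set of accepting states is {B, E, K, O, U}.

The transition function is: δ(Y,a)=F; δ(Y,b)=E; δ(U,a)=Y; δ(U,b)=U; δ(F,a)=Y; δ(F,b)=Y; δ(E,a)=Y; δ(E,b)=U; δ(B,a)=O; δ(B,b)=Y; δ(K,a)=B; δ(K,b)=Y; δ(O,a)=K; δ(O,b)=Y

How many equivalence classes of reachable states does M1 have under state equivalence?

4

All states are reachable from the start state.
P0 = {B,E,K,O,U} | {F,Y}.
On input a, block {B,E,K,O,U} splits into {B,K,O} and {E,U}.
On input b, block {F,Y} splits into {F} and {Y}.
Stable partition: {B,K,O} | {F} | {E,U} | {Y} — 4 equivalence classes.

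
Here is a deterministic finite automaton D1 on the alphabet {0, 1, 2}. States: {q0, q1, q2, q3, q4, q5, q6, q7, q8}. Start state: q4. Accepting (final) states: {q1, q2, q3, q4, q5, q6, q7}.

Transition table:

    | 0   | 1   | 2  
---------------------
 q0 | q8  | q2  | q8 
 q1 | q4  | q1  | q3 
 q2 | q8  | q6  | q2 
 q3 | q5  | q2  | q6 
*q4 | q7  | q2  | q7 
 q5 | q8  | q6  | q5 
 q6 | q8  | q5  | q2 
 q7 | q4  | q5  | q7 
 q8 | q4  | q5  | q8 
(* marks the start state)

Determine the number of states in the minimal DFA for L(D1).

3

States {q0,q1,q3} cannot be reached from the start state, so discard them.
Initial partition by acceptance: {q2,q4,q5,q6,q7} | {q8}.
Refine {q2,q4,q5,q6,q7} on symbol 0: members go to different blocks, giving {q2,q5,q6} and {q4,q7}.
The partition is now stable with 3 blocks: {q2,q5,q6} | {q8} | {q4,q7}.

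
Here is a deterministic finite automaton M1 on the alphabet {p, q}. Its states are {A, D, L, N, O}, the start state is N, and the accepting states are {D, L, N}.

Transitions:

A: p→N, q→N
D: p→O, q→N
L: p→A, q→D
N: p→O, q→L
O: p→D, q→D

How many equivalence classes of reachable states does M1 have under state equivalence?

2

Every state is reachable, so we keep all 5.
P0 = {D,L,N} | {A,O}.
Stable partition: {D,L,N} | {A,O} — 2 equivalence classes.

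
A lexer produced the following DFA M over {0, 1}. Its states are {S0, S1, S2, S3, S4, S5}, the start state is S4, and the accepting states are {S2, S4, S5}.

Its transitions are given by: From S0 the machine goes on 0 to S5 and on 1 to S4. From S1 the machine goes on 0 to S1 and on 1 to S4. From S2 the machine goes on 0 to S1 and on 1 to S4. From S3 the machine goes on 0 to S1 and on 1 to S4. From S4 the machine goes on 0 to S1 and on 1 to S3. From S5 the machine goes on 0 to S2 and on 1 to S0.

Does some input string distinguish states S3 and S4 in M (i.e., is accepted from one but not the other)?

States {S0,S2,S5} cannot be reached from the start state, so discard them.
Initial partition by acceptance: {S4} | {S1,S3}.
No further refinement is possible. Final partition (2 blocks): {S4} | {S1,S3}.
S3 and S4 end up in different blocks, so they are distinguishable. For instance, the string 'ε' is accepted from only S4.

Yes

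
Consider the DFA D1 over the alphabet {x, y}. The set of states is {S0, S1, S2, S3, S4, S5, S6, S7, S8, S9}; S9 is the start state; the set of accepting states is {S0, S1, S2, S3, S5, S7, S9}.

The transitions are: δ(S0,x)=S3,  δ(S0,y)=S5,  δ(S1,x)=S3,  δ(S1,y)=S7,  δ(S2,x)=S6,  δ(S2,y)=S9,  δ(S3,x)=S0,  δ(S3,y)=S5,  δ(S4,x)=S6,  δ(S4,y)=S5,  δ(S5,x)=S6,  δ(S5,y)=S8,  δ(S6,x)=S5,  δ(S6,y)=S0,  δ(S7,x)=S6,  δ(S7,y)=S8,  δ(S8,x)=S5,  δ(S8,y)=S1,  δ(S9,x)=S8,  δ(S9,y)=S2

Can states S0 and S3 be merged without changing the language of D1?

States {S4} cannot be reached from the start state, so discard them.
P0 = {S0,S1,S2,S3,S5,S7,S9} | {S6,S8}.
Refine {S0,S1,S2,S3,S5,S7,S9} on symbol x: members go to different blocks, giving {S2,S5,S7,S9} and {S0,S1,S3}.
On input y, block {S2,S5,S7,S9} splits into {S2,S9} and {S5,S7}.
Stable partition: {S2,S9} | {S6,S8} | {S0,S1,S3} | {S5,S7} — 4 equivalence classes.
S0 and S3 lie in the same block of the stable partition, so they are equivalent — no string distinguishes them.

Yes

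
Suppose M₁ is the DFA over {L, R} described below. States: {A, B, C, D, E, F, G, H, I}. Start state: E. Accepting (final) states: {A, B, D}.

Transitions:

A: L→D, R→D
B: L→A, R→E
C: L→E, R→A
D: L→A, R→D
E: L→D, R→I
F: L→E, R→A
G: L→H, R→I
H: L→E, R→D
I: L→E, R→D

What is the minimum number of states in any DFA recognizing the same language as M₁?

States {B,C,F,G,H} cannot be reached from the start state, so discard them.
Start with accepting vs non-accepting: {A,D} | {E,I}.
Split {E,I} by δ(·,L) → {E} and {I}.
No further refinement is possible. Final partition (3 blocks): {A,D} | {E} | {I}.

3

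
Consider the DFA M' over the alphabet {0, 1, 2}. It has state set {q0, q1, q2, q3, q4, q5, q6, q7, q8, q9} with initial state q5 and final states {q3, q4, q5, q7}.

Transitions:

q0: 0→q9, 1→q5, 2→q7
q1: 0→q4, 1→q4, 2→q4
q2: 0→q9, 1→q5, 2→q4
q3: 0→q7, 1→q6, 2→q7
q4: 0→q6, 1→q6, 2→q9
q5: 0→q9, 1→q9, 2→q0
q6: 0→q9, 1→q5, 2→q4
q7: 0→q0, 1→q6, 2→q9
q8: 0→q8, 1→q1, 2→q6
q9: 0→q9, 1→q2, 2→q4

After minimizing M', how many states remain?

4

Reachable states from the start: {q0,q2,q4,q5,q6,q7,q9}. Unreachable: {q1,q3,q8} — drop them.
Start with accepting vs non-accepting: {q4,q5,q7} | {q0,q2,q6,q9}.
On input 1, block {q0,q2,q6,q9} splits into {q0,q2,q6} and {q9}.
On input 0, block {q4,q5,q7} splits into {q4,q7} and {q5}.
Stable partition: {q4,q7} | {q0,q2,q6} | {q9} | {q5} — 4 equivalence classes.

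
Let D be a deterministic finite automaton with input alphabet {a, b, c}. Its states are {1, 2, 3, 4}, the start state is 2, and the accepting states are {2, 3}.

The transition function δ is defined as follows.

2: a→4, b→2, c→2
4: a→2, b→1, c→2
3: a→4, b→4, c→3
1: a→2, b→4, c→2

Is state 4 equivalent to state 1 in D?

Reachable states from the start: {1,2,4}. Unreachable: {3} — drop them.
Initial partition by acceptance: {2} | {1,4}.
No further refinement is possible. Final partition (2 blocks): {2} | {1,4}.
4 and 1 lie in the same block of the stable partition, so they are equivalent — no string distinguishes them.

Yes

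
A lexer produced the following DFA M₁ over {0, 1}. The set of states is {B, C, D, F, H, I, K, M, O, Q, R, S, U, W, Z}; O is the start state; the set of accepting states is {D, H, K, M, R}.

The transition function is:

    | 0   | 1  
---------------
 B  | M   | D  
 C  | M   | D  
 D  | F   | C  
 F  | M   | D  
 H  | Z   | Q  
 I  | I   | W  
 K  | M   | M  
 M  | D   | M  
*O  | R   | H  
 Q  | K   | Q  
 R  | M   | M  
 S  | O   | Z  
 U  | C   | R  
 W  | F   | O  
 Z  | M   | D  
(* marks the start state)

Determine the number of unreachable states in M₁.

5

BFS from O reaches {C, D, F, H, K, M, O, Q, R, Z}; the 5 state(s) B, I, S, U, W are never visited.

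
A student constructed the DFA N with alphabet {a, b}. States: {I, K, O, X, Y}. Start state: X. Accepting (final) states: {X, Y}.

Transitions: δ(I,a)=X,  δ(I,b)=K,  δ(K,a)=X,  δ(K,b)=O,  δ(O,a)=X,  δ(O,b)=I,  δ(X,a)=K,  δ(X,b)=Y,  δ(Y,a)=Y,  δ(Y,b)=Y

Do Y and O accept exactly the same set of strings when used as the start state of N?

No

All states are reachable from the start state.
Initial partition by acceptance: {X,Y} | {I,K,O}.
Refine {X,Y} on symbol a: members go to different blocks, giving {Y} and {X}.
No further refinement is possible. Final partition (3 blocks): {Y} | {I,K,O} | {X}.
Y and O end up in different blocks, so they are distinguishable. For instance, the string 'ε' is accepted from only Y.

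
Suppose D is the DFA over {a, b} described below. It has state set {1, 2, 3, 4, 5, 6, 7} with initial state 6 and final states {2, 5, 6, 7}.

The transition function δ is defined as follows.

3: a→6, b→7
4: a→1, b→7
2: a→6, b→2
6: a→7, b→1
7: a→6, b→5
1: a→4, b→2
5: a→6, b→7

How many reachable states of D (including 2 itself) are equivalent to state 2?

Reachable states from the start: {1,2,4,5,6,7}. Unreachable: {3} — drop them.
P0 = {2,5,6,7} | {1,4}.
Refine {2,5,6,7} on symbol b: members go to different blocks, giving {2,5,7} and {6}.
Stable partition: {2,5,7} | {1,4} | {6} — 3 equivalence classes.
State 2 belongs to the block {2,5,7}, which has 3 states.

3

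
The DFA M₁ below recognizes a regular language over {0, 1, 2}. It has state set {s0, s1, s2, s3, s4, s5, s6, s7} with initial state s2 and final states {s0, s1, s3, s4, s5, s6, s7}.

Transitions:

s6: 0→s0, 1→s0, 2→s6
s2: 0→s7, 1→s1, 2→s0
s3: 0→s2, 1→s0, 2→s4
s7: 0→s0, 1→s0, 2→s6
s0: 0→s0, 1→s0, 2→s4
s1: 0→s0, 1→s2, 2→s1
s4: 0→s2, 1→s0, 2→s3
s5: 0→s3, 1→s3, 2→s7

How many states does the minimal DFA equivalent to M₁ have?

5

Reachable states from the start: {s0,s1,s2,s3,s4,s6,s7}. Unreachable: {s5} — drop them.
Initial partition by acceptance: {s0,s1,s3,s4,s6,s7} | {s2}.
Split {s0,s1,s3,s4,s6,s7} by δ(·,0) → {s0,s1,s6,s7} and {s3,s4}.
On input 1, block {s0,s1,s6,s7} splits into {s0,s6,s7} and {s1}.
Split {s0,s6,s7} by δ(·,2) → {s6,s7} and {s0}.
The partition is now stable with 5 blocks: {s6,s7} | {s2} | {s3,s4} | {s1} | {s0}.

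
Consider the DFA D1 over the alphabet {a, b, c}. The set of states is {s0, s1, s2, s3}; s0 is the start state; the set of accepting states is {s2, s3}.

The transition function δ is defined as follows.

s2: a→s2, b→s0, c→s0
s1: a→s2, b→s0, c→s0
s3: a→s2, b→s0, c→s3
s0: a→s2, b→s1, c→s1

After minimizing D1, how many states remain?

2

Reachable states from the start: {s0,s1,s2}. Unreachable: {s3} — drop them.
P0 = {s2} | {s0,s1}.
Stable partition: {s2} | {s0,s1} — 2 equivalence classes.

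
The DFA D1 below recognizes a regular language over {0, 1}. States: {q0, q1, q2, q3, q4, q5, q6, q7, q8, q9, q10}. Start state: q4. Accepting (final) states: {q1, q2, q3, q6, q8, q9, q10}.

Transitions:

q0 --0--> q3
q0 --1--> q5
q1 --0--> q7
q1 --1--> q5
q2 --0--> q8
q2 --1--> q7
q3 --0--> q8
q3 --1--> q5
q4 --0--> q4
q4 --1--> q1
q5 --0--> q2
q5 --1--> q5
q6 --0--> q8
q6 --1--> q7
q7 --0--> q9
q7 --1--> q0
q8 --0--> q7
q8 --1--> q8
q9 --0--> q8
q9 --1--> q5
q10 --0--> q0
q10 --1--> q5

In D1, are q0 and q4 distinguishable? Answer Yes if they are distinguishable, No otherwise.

Yes

Reachable states from the start: {q0,q1,q2,q3,q4,q5,q7,q8,q9}. Unreachable: {q6,q10} — drop them.
P0 = {q1,q2,q3,q8,q9} | {q0,q4,q5,q7}.
Refine {q1,q2,q3,q8,q9} on symbol 0: members go to different blocks, giving {q2,q3,q9} and {q1,q8}.
Split {q0,q4,q5,q7} by δ(·,0) → {q0,q5,q7} and {q4}.
Split {q1,q8} by δ(·,1) → {q1} and {q8}.
The partition is now stable with 5 blocks: {q2,q3,q9} | {q0,q5,q7} | {q1} | {q4} | {q8}.
q0 and q4 end up in different blocks, so they are distinguishable. For instance, the string '0' is accepted from only q0.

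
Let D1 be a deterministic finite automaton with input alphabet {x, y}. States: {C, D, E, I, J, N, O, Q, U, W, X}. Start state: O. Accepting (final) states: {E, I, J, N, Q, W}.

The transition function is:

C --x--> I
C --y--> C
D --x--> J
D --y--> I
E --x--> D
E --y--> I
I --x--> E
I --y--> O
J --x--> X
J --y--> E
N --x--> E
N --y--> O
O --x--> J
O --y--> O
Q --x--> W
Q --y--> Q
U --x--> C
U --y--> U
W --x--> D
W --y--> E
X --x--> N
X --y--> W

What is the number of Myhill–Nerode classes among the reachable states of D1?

7

States {C,Q,U} cannot be reached from the start state, so discard them.
Start with accepting vs non-accepting: {E,I,J,N,W} | {D,O,X}.
On input x, block {E,I,J,N,W} splits into {E,J,W} and {I,N}.
Refine {E,J,W} on symbol y: members go to different blocks, giving {J,W} and {E}.
Refine {D,O,X} on symbol x: members go to different blocks, giving {D,O} and {X}.
On input x, block {J,W} splits into {J} and {W}.
Split {D,O} by δ(·,y) → {D} and {O}.
Stable partition: {J} | {D} | {I,N} | {E} | {X} | {W} | {O} — 7 equivalence classes.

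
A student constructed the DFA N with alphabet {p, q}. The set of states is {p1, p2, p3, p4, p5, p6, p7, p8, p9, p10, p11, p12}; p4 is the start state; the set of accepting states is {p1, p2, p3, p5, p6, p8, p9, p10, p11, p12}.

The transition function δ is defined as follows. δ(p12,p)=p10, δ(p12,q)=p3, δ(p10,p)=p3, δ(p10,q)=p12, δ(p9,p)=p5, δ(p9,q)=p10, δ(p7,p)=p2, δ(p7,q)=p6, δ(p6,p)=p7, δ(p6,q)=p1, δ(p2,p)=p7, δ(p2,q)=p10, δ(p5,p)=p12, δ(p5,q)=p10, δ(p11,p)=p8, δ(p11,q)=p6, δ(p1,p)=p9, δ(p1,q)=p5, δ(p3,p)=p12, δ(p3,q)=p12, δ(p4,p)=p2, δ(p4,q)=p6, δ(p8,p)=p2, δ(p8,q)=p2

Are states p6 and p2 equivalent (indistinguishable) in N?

First remove the unreachable states {p8,p11}; 10 states remain.
P0 = {p1,p2,p3,p5,p6,p9,p10,p12} | {p4,p7}.
Refine {p1,p2,p3,p5,p6,p9,p10,p12} on symbol p: members go to different blocks, giving {p1,p3,p5,p9,p10,p12} and {p2,p6}.
No further refinement is possible. Final partition (3 blocks): {p1,p3,p5,p9,p10,p12} | {p4,p7} | {p2,p6}.
p6 and p2 lie in the same block of the stable partition, so they are equivalent — no string distinguishes them.

Yes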